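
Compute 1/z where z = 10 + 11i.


|z|^2 = 100+121 = 221
1/z = (10 - 11i)/221

1/z = 0.0452 - 0.0498i


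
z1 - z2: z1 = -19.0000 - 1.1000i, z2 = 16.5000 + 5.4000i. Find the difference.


Real: -19 - 16.5 = -35.5
Imag: -1.1 - 5.4 = -6.5

-35.5000 - 6.5000i


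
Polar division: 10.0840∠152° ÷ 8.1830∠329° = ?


r = 10.0840 / 8.1830 = 1.2323
theta = 152° - 329° = -177° = 183° (mod 360)

1.2323 cis(183°)


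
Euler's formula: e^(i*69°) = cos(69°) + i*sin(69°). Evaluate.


cos(69°) = 0.3584
sin(69°) = 0.9336

e^(i*69°) = 0.3584 + 0.9336i


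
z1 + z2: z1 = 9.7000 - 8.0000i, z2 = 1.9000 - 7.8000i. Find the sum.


Real: 9.7 + 1.9 = 11.6
Imag: -8 - 7.8 = -15.8

11.6000 - 15.8000i


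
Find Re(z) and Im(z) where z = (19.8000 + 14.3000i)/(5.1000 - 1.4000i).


Multiply by conjugate: (19.8000 + 14.3000i)(5.1000 + 1.4000i) / (5.1^2 + (-1.4)^2)
Numerator real = 19.8*5.1 + 14.3*(-1.4) = 80.96
Numerator imag = 14.3*5.1 - 19.8*(-1.4) = 100.65
Denominator = 27.97
Re(z) = 80.96/27.97 = 2.8945
Im(z) = 100.65/27.97 = 3.5985

Re(z) = 2.8945, Im(z) = 3.5985


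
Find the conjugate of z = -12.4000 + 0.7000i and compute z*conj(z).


z_bar = -12.4000 - 0.7000i
z*z_bar = (-12.4)^2 + 0.7^2 = 153.76 + 0.49 = 154.25

z_bar = -12.4000 - 0.7000i, z*z_bar = 154.25


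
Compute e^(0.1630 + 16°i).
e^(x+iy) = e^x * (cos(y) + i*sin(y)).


e^0.1630 = 1.1770
cos(16°) = 0.96126
sin(16°) = 0.2756
Real = 1.1770*0.96126 = 1.1314
Imag = 1.1770*0.2756 = 0.3244

1.1314 + 0.3244i


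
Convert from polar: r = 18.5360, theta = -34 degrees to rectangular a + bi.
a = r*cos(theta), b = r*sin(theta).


a = 18.5360*cos(-34°) = 18.5360*0.829038 = 15.3670
b = 18.5360*sin(-34°) = 18.5360*(-0.559193) = -10.3652

15.3670 - 10.3652i


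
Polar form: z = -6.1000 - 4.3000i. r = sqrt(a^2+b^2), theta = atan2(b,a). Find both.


r = sqrt(37.21+18.49) = sqrt(55.7) = 7.4632
theta = atan2(-4.3, -6.1) = -144.8193 degrees

r = 7.4632, theta = -144.8193 degrees


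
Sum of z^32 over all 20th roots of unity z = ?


The roots are w_k = w^k with w = e^(2*pi*i/20), and (w^k)^32 = (w^32)^k.
So S = 1 + u + u^2 + ... + u^(19) with u = w^32.
32 = 1*20 + 12, so 32 is not a multiple of 20: u = (w^20)^1 * w^12 = w^12 ≠ 1 (w is a primitive 20th root), while u^20 = (w^20)^32 = 1.
Geometric series: S = (1 - u^20)/(1 - u) = (1 - 1)/(1 - u) = 0

S = 0


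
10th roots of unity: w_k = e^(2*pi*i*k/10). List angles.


The 10th roots of unity are cis(360k/10°) for k=0..9
Angle step = 360/10 = 36°
Primitive root: cis(36°)
Primitive root = 0.8090 + 0.5878i

10 roots at angles: 0°, 36°, 72°, 108°, 144°, 180°, 216°, 252°, 288°, 324°


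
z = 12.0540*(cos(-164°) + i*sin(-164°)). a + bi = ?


a = 12.0540*cos(-164°) = 12.0540*(-0.96126) = -11.5870
b = 12.0540*sin(-164°) = 12.0540*(-0.275637) = -3.3225

-11.5870 - 3.3225i


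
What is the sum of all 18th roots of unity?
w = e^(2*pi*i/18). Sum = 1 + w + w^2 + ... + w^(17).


The sum of all 18th roots of unity is 0.
Geometric series: (1 - w^18)/(1 - w) = (1-1)/(1-w) = 0 since w^18 = 1, w ≠ 1.
Alternatively: coefficient of z^17 in z^18 - 1 is 0.

0


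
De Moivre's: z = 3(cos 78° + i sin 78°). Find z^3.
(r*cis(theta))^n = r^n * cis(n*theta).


r^3 = 3^3 = 27
n*theta = 3*78° = 234° = 234° (mod 360)
a = 27*cos(234°) = -15.8702
b = 27*sin(234°) = -21.8435

27 cis(234°) = -15.8702 - 21.8435i


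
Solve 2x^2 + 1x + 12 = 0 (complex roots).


disc = 1^2 - 4*2*12 = 1 - 96 = -95
sqrt(|disc|) = sqrt(95) = 9.7468
Real part = -1/(2*2) = -0.2500
Imag part = 9.7468/(2*2) = 2.4367

-0.2500 ± 2.4367i


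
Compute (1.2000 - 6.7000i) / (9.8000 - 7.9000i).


Conjugate of z2 = 9.8000 + 7.9000i
Numerator: (1.2000 - 6.7000i)(9.8000 + 7.9000i) = 64.6900 - 56.1800i
Denominator: 9.8^2 + (-7.9)^2 = 158.45
Result = (64.6900 - 56.1800i)/158.45

0.4083 - 0.3546i


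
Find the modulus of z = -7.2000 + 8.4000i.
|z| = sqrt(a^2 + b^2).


|z| = sqrt((-7.2)^2 + 8.4^2) = sqrt(51.84 + 70.56) = sqrt(122.4) = 11.0635

|z| = 11.0635


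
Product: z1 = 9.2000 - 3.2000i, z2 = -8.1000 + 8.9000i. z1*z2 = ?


Real = 9.2*(-8.1) - (-3.2)*8.9 = -74.52 - (-28.48) = -46.04
Imag = 9.2*8.9 - (8.1)*(-3.2) = 81.88 + 25.92 = 107.8

-46.0400 + 107.8000i


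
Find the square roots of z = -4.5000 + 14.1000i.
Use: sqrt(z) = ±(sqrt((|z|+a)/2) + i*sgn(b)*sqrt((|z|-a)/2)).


|z| = sqrt(20.25+198.81) = 14.8007
sqrt((|z|+a)/2) = sqrt((14.8007+(-4.5))/2) = sqrt(5.1503) = 2.2694
sqrt((|z|-a)/2) = sqrt((14.8007-(-4.5))/2) = sqrt(9.6503) = 3.1065

±(2.2694 + 3.1065i) i.e. 2.2694 + 3.1065i and -2.2694 - 3.1065i


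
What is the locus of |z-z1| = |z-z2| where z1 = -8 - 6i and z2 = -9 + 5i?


Equal distances means the locus is the perpendicular bisector of z1 and z2.
Midpoint = ((-8+(-9))/2, (-6+5)/2) = (-8.5000, -0.5000)

Perpendicular bisector through (-8.5000, -0.5000)


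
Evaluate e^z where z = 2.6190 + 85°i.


e^2.6190 = 13.7220
cos(85°) = 0.08716
sin(85°) = 0.996195
Real = 13.7220*0.08716 = 1.1960
Imag = 13.7220*0.996195 = 13.6698

1.1960 + 13.6698i


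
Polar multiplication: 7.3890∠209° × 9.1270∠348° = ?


r = 7.3890 * 9.1270 = 67.4394
theta = 209° + 348° = 557° = 197° (mod 360)

67.4394 cis(197°)


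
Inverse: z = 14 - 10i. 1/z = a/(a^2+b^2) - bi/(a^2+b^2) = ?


|z|^2 = 196+100 = 296
1/z = (14 + 10i)/296

1/z = 0.0473 + 0.0338i


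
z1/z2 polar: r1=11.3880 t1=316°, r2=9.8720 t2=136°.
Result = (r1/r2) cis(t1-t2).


r = 11.3880 / 9.8720 = 1.1536
theta = 316° - 136° = 180° = 180° (mod 360)

1.1536 cis(180°)


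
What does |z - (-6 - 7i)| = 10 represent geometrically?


|z - z0| = r is a circle with center z0 and radius r.
Center = (-6, -7), radius = 10

Circle with center (-6, -7) and radius 10


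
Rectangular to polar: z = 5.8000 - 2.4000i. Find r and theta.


r = sqrt(33.64+5.76) = sqrt(39.4) = 6.2769
theta = atan2(-2.4, 5.8) = -22.4794 degrees

r = 6.2769, theta = -22.4794 degrees


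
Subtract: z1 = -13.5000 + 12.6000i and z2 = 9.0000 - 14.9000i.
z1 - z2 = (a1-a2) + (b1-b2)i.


Real: -13.5 - 9 = -22.5
Imag: 12.6 + 14.9 = 27.5

-22.5000 + 27.5000i


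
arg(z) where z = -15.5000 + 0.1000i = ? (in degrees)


Re = -15.5, Im = 0.1
arg = atan2(0.1, -15.5) = 179.6304 degrees

arg(z) = 179.6304 degrees


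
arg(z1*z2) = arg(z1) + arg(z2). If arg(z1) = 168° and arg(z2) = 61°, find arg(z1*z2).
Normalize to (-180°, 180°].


arg(z1*z2) = 168° + 61° = 229°
Normalized to (-180°, 180°]: -131°

-131°


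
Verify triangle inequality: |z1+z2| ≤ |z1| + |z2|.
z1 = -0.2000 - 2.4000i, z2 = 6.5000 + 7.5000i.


|z1| = sqrt((-0.2)^2 + (-2.4)^2) = sqrt(5.8) = 2.4083
|z2| = sqrt(6.5^2 + 7.5^2) = sqrt(98.5) = 9.9247
z1+z2 = 6.3000 + 5.1000i
|z1+z2| = sqrt(65.7) = 8.1056
|z1|+|z2| = 2.4083 + 9.9247 = 12.3330

|z1+z2| = 8.1056 ≤ |z1|+|z2| = 12.3330 (verified)


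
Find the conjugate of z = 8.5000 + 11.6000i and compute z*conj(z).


z_bar = 8.5000 - 11.6000i
z*z_bar = 8.5^2 + 11.6^2 = 72.25 + 134.56 = 206.81

z_bar = 8.5000 - 11.6000i, z*z_bar = 206.81


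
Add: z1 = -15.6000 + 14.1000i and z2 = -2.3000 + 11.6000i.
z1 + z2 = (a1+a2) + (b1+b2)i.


Real: -15.6 - 2.3 = -17.9
Imag: 14.1 + 11.6 = 25.7

-17.9000 + 25.7000i


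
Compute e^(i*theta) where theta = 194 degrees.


cos(194°) = -0.9703
sin(194°) = -0.2419

e^(i*194°) = -0.9703 - 0.2419i


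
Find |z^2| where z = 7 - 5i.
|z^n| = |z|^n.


|z| = sqrt(49+25) = sqrt(74) = 8.6023
|z^2| = |z|^2 = (sqrt(74))^2 = 74

|z^2| = 74


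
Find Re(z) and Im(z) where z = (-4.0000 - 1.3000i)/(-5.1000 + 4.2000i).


Multiply by conjugate: (-4.0000 - 1.3000i)(-5.1000 - 4.2000i) / ((-5.1)^2 + 4.2^2)
Numerator real = -4*(-5.1) - (1.3)*4.2 = 14.94
Numerator imag = -1.3*(-5.1) - (-4)*4.2 = 23.43
Denominator = 43.65
Re(z) = 14.94/43.65 = 0.3423
Im(z) = 23.43/43.65 = 0.5368

Re(z) = 0.3423, Im(z) = 0.5368


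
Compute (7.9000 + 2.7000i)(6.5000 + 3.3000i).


Real = 7.9*6.5 - 2.7*3.3 = 51.35 - 8.91 = 42.44
Imag = 7.9*3.3 + 6.5*2.7 = 26.07 + 17.55 = 43.62

42.4400 + 43.6200i


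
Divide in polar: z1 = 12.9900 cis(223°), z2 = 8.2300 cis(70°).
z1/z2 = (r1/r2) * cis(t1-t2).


r = 12.9900 / 8.2300 = 1.5784
theta = 223° - 70° = 153° = 153° (mod 360)

1.5784 cis(153°)


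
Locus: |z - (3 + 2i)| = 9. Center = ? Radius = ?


|z - z0| = r is a circle with center z0 and radius r.
Center = (3, 2), radius = 9

Circle with center (3, 2) and radius 9


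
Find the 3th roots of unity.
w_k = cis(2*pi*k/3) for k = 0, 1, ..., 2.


The 3th roots of unity are cis(360k/3°) for k=0..2
Angle step = 360/3 = 120°
Primitive root: cis(120°)
Primitive root = -0.5000 + 0.8660i

3 roots at angles: 0°, 120°, 240°


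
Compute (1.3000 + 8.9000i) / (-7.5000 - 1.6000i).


Conjugate of z2 = -7.5000 + 1.6000i
Numerator: (1.3000 + 8.9000i)(-7.5000 + 1.6000i) = -23.9900 - 64.6700i
Denominator: (-7.5)^2 + (-1.6)^2 = 58.81
Result = (-23.9900 - 64.6700i)/58.81

-0.4079 - 1.0996i


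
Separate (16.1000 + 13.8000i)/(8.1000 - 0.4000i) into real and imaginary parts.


Multiply by conjugate: (16.1000 + 13.8000i)(8.1000 + 0.4000i) / (8.1^2 + (-0.4)^2)
Numerator real = 16.1*8.1 + 13.8*(-0.4) = 124.89
Numerator imag = 13.8*8.1 - 16.1*(-0.4) = 118.22
Denominator = 65.77
Re(z) = 124.89/65.77 = 1.8989
Im(z) = 118.22/65.77 = 1.7975

Re(z) = 1.8989, Im(z) = 1.7975


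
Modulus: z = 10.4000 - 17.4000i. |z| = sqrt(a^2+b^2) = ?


|z| = sqrt(10.4^2 + (-17.4)^2) = sqrt(108.16 + 302.76) = sqrt(410.92) = 20.2712

|z| = 20.2712


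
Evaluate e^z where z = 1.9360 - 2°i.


e^1.9360 = 6.93097
cos(-2°) = 0.99939
sin(-2°) = -0.0349
Real = 6.93097*0.99939 = 6.9267
Imag = 6.93097*(-0.0349) = -0.2419

6.9267 - 0.2419i


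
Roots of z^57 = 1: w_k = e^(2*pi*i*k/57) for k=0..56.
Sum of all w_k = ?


The sum of all 57th roots of unity is 0.
Geometric series: (1 - w^57)/(1 - w) = (1-1)/(1-w) = 0 since w^57 = 1, w ≠ 1.
Alternatively: coefficient of z^56 in z^57 - 1 is 0.

0


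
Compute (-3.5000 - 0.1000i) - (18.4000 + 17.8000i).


Real: -3.5 - 18.4 = -21.9
Imag: -0.1 - 17.8 = -17.9

-21.9000 - 17.9000i


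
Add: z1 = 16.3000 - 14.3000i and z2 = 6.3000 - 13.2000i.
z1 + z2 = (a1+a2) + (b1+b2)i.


Real: 16.3 + 6.3 = 22.6
Imag: -14.3 - 13.2 = -27.5

22.6000 - 27.5000i


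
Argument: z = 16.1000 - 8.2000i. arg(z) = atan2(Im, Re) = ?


Re = 16.1, Im = -8.2
arg = atan2(-8.2, 16.1) = -26.9905 degrees

arg(z) = -26.9905 degrees


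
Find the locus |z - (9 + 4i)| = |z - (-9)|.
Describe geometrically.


Equal distances means the locus is the perpendicular bisector of z1 and z2.
Midpoint = ((9+(-9))/2, (4+0)/2) = (0, 2.0000)

Perpendicular bisector through (0, 2.0000)


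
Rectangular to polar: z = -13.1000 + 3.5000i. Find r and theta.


r = sqrt(171.61+12.25) = sqrt(183.86) = 13.5595
theta = atan2(3.5, -13.1) = 165.0414 degrees

r = 13.5595, theta = 165.0414 degrees


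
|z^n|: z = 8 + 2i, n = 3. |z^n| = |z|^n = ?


|z| = sqrt(64+4) = sqrt(68) = 8.2462
|z^3| = |z|^3 = (sqrt(68))^3 = 68*sqrt(68)

|z^3| = 68*sqrt(68) ≈ 560.7424


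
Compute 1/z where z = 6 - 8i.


|z|^2 = 36+64 = 100
1/z = (6 + 8i)/100

1/z = 0.0600 + 0.0800i


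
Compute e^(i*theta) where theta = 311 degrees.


cos(311°) = 0.6561
sin(311°) = -0.7547

e^(i*311°) = 0.6561 - 0.7547i


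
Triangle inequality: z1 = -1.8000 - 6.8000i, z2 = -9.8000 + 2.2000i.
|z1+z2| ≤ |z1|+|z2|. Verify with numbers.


|z1| = sqrt((-1.8)^2 + (-6.8)^2) = sqrt(49.48) = 7.0342
|z2| = sqrt((-9.8)^2 + 2.2^2) = sqrt(100.88) = 10.0439
z1+z2 = -11.6000 - 4.6000i
|z1+z2| = sqrt(155.72) = 12.4788
|z1|+|z2| = 7.0342 + 10.0439 = 17.0781

|z1+z2| = 12.4788 ≤ |z1|+|z2| = 17.0781 (verified)


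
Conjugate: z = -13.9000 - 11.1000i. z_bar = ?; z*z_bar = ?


z_bar = -13.9000 + 11.1000i
z*z_bar = (-13.9)^2 + (-11.1)^2 = 193.21 + 123.21 = 316.42

z_bar = -13.9000 + 11.1000i, z*z_bar = 316.42


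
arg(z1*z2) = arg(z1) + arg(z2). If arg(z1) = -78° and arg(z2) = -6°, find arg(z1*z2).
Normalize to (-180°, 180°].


arg(z1*z2) = -78° - 6° = -84°
Normalized to (-180°, 180°]: -84°

-84°


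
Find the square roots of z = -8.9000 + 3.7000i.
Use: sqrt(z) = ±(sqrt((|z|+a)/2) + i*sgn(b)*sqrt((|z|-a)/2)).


|z| = sqrt(79.21+13.69) = 9.6385
sqrt((|z|+a)/2) = sqrt((9.6385+(-8.9))/2) = sqrt(0.3692) = 0.6076
sqrt((|z|-a)/2) = sqrt((9.6385-(-8.9))/2) = sqrt(9.2692) = 3.0445

±(0.6076 + 3.0445i) i.e. 0.6076 + 3.0445i and -0.6076 - 3.0445i


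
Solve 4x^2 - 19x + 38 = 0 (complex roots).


disc = (-19)^2 - 4*4*38 = 361 - 608 = -247
sqrt(|disc|) = sqrt(247) = 15.7162
Real part = 19/(2*4) = 2.3750
Imag part = 15.7162/(2*4) = 1.9645

2.3750 ± 1.9645i


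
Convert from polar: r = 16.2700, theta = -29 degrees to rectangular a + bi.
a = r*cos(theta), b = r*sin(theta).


a = 16.2700*cos(-29°) = 16.2700*0.87462 = 14.2301
b = 16.2700*sin(-29°) = 16.2700*(-0.48481) = -7.8879

14.2301 - 7.8879i


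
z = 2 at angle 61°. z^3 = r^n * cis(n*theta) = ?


r^3 = 2^3 = 8
n*theta = 3*61° = 183° = 183° (mod 360)
a = 8*cos(183°) = -7.9890
b = 8*sin(183°) = -0.4187

8 cis(183°) = -7.9890 - 0.4187i


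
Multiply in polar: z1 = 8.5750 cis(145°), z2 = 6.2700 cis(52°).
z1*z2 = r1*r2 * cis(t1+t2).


r = 8.5750 * 6.2700 = 53.7652
theta = 145° + 52° = 197° = 197° (mod 360)

53.7652 cis(197°)


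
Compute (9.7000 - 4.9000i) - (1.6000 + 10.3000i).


Real: 9.7 - 1.6 = 8.1
Imag: -4.9 - 10.3 = -15.2

8.1000 - 15.2000i


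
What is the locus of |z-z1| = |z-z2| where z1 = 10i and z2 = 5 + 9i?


Equal distances means the locus is the perpendicular bisector of z1 and z2.
Midpoint = ((0+5)/2, (10+9)/2) = (2.5000, 9.5000)

Perpendicular bisector through (2.5000, 9.5000)


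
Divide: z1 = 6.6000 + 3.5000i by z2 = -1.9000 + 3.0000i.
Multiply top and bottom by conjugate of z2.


Conjugate of z2 = -1.9000 - 3.0000i
Numerator: (6.6000 + 3.5000i)(-1.9000 - 3.0000i) = -2.0400 - 26.4500i
Denominator: (-1.9)^2 + 3^2 = 12.61
Result = (-2.0400 - 26.4500i)/12.61

-0.1618 - 2.0975i


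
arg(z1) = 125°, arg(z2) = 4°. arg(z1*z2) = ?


arg(z1*z2) = 125° + 4° = 129°
Normalized to (-180°, 180°]: 129°

129°


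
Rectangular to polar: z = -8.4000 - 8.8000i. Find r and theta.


r = sqrt(70.56+77.44) = sqrt(148) = 12.1655
theta = atan2(-8.8, -8.4) = -133.6678 degrees

r = 12.1655, theta = -133.6678 degrees


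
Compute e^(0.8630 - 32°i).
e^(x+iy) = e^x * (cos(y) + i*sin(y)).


e^0.8630 = 2.3703
cos(-32°) = 0.84805
sin(-32°) = -0.5299
Real = 2.3703*0.84805 = 2.0101
Imag = 2.3703*(-0.5299) = -1.2560

2.0101 - 1.2560i


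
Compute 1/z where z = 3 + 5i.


|z|^2 = 9+25 = 34
1/z = (3 - 5i)/34

1/z = 0.0882 - 0.1471i


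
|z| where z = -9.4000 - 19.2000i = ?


|z| = sqrt((-9.4)^2 + (-19.2)^2) = sqrt(88.36 + 368.64) = sqrt(457) = 21.3776

|z| = 21.3776


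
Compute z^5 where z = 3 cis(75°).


r^5 = 3^5 = 243
n*theta = 5*75° = 375° = 15° (mod 360)
a = 243*cos(15°) = 234.7200
b = 243*sin(15°) = 62.8930

243 cis(15°) = 234.7200 + 62.8930i


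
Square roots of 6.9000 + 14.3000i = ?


|z| = sqrt(47.61+204.49) = 15.8777
sqrt((|z|+a)/2) = sqrt((15.8777+6.9)/2) = sqrt(11.3888) = 3.3747
sqrt((|z|-a)/2) = sqrt((15.8777-6.9)/2) = sqrt(4.4888) = 2.1187

±(3.3747 + 2.1187i) i.e. 3.3747 + 2.1187i and -3.3747 - 2.1187i


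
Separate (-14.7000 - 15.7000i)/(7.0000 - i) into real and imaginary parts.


Multiply by conjugate: (-14.7000 - 15.7000i)(7.0000 + i) / (7^2 + (-1)^2)
Numerator real = -14.7*7 - (15.7)*(-1) = -87.2
Numerator imag = -15.7*7 - (-14.7)*(-1) = -124.6
Denominator = 50
Re(z) = -87.2/50 = -1.7440
Im(z) = -124.6/50 = -2.4920

Re(z) = -1.7440, Im(z) = -2.4920


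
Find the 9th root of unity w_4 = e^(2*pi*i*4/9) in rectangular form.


Angle = 360*4/9 = 160°
a = cos(160°) = -0.9397
b = sin(160°) = 0.3420

-0.9397 + 0.3420i


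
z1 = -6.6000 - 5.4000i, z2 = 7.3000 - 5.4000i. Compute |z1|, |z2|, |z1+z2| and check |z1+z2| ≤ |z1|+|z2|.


|z1| = sqrt((-6.6)^2 + (-5.4)^2) = sqrt(72.72) = 8.5276
|z2| = sqrt(7.3^2 + (-5.4)^2) = sqrt(82.45) = 9.0802
z1+z2 = 0.7000 - 10.8000i
|z1+z2| = sqrt(117.13) = 10.8227
|z1|+|z2| = 8.5276 + 9.0802 = 17.6078

|z1+z2| = 10.8227 ≤ |z1|+|z2| = 17.6078 (verified)


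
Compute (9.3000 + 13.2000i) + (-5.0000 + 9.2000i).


Real: 9.3 - 5 = 4.3
Imag: 13.2 + 9.2 = 22.4

4.3000 + 22.4000i


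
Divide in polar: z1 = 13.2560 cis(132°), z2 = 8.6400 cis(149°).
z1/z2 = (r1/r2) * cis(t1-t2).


r = 13.2560 / 8.6400 = 1.5343
theta = 132° - 149° = -17° = 343° (mod 360)

1.5343 cis(343°)


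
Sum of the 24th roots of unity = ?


The sum of all 24th roots of unity is 0.
Geometric series: (1 - w^24)/(1 - w) = (1-1)/(1-w) = 0 since w^24 = 1, w ≠ 1.
Alternatively: coefficient of z^23 in z^24 - 1 is 0.

0


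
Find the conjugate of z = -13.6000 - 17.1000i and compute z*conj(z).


z_bar = -13.6000 + 17.1000i
z*z_bar = (-13.6)^2 + (-17.1)^2 = 184.96 + 292.41 = 477.37

z_bar = -13.6000 + 17.1000i, z*z_bar = 477.37


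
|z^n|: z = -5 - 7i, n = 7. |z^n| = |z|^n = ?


|z| = sqrt(25+49) = sqrt(74) = 8.6023
|z^7| = |z|^7 = (sqrt(74))^7 = 74^3 * sqrt(74) = 405224*sqrt(74)

|z^7| = 405224*sqrt(74) ≈ 3485868.6540


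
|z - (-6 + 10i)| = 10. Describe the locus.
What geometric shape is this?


|z - z0| = r is a circle with center z0 and radius r.
Center = (-6, 10), radius = 10

Circle with center (-6, 10) and radius 10


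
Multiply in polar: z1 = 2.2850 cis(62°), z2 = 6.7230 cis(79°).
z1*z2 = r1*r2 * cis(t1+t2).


r = 2.2850 * 6.7230 = 15.3621
theta = 62° + 79° = 141° = 141° (mod 360)

15.3621 cis(141°)


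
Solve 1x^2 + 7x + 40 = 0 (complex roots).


disc = 7^2 - 4*1*40 = 49 - 160 = -111
sqrt(|disc|) = sqrt(111) = 10.5357
Real part = -7/(2*1) = -3.5000
Imag part = 10.5357/(2*1) = 5.2678

-3.5000 ± 5.2678i


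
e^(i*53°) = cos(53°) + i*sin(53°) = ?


cos(53°) = 0.6018
sin(53°) = 0.7986

e^(i*53°) = 0.6018 + 0.7986i


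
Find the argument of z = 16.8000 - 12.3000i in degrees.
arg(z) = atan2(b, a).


Re = 16.8, Im = -12.3
arg = atan2(-12.3, 16.8) = -36.2095 degrees

arg(z) = -36.2095 degrees


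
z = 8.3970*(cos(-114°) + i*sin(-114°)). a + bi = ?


a = 8.3970*cos(-114°) = 8.3970*(-0.40674) = -3.4154
b = 8.3970*sin(-114°) = 8.3970*(-0.913545) = -7.6710

-3.4154 - 7.6710i


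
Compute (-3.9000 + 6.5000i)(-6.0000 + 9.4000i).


Real = -3.9*(-6) - 6.5*9.4 = 23.4 - 61.1 = -37.7
Imag = -3.9*9.4 - (6)*6.5 = -36.66 - (39) = -75.66

-37.7000 - 75.6600i


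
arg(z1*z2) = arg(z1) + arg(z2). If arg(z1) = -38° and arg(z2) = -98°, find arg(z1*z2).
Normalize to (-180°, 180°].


arg(z1*z2) = -38° - 98° = -136°
Normalized to (-180°, 180°]: -136°

-136°


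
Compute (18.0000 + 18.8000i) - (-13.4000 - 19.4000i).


Real: 18 + 13.4 = 31.4
Imag: 18.8 + 19.4 = 38.2

31.4000 + 38.2000i


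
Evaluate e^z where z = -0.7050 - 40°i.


e^-0.7050 = 0.4941
cos(-40°) = 0.766
sin(-40°) = -0.6428
Real = 0.4941*0.766 = 0.3785
Imag = 0.4941*(-0.6428) = -0.3176

0.3785 - 0.3176i


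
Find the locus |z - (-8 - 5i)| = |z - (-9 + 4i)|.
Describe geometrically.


Equal distances means the locus is the perpendicular bisector of z1 and z2.
Midpoint = ((-8+(-9))/2, (-5+4)/2) = (-8.5000, -0.5000)

Perpendicular bisector through (-8.5000, -0.5000)


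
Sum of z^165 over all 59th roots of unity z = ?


The roots are w_k = w^k with w = e^(2*pi*i/59), and (w^k)^165 = (w^165)^k.
So S = 1 + u + u^2 + ... + u^(58) with u = w^165.
165 = 2*59 + 47, so 165 is not a multiple of 59: u = (w^59)^2 * w^47 = w^47 ≠ 1 (w is a primitive 59th root), while u^59 = (w^59)^165 = 1.
Geometric series: S = (1 - u^59)/(1 - u) = (1 - 1)/(1 - u) = 0

S = 0


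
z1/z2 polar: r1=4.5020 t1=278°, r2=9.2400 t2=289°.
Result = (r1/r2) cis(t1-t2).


r = 4.5020 / 9.2400 = 0.4872
theta = 278° - 289° = -11° = 349° (mod 360)

0.4872 cis(349°)


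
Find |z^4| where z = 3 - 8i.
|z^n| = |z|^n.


|z| = sqrt(9+64) = sqrt(73) = 8.5440
|z^4| = |z|^4 = (sqrt(73))^4 = 73^2 = 5329

|z^4| = 5329


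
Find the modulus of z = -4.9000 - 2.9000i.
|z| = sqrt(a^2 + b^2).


|z| = sqrt((-4.9)^2 + (-2.9)^2) = sqrt(24.01 + 8.41) = sqrt(32.42) = 5.6939

|z| = 5.6939


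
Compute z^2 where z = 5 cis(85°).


r^2 = 5^2 = 25
n*theta = 2*85° = 170° = 170° (mod 360)
a = 25*cos(170°) = -24.6202
b = 25*sin(170°) = 4.3412

25 cis(170°) = -24.6202 + 4.3412i


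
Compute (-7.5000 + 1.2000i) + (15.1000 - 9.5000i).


Real: -7.5 + 15.1 = 7.6
Imag: 1.2 - 9.5 = -8.3

7.6000 - 8.3000i


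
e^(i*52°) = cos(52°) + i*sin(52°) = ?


cos(52°) = 0.6157
sin(52°) = 0.7880

e^(i*52°) = 0.6157 + 0.7880i


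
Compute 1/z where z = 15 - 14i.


|z|^2 = 225+196 = 421
1/z = (15 + 14i)/421

1/z = 0.0356 + 0.0333i


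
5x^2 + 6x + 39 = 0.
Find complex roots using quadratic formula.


disc = 6^2 - 4*5*39 = 36 - 780 = -744
sqrt(|disc|) = sqrt(744) = 27.2764
Real part = -6/(2*5) = -0.6000
Imag part = 27.2764/(2*5) = 2.7276

-0.6000 ± 2.7276i


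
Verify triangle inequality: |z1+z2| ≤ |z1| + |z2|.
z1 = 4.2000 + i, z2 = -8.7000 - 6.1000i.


|z1| = sqrt(4.2^2 + 1^2) = sqrt(18.64) = 4.3174
|z2| = sqrt((-8.7)^2 + (-6.1)^2) = sqrt(112.9) = 10.6254
z1+z2 = -4.5000 - 5.1000i
|z1+z2| = sqrt(46.26) = 6.8015
|z1|+|z2| = 4.3174 + 10.6254 = 14.9428

|z1+z2| = 6.8015 ≤ |z1|+|z2| = 14.9428 (verified)


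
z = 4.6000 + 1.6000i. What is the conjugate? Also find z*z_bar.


z_bar = 4.6000 - 1.6000i
z*z_bar = 4.6^2 + 1.6^2 = 21.16 + 2.56 = 23.72

z_bar = 4.6000 - 1.6000i, z*z_bar = 23.72


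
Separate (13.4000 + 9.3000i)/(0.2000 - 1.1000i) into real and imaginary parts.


Multiply by conjugate: (13.4000 + 9.3000i)(0.2000 + 1.1000i) / (0.2^2 + (-1.1)^2)
Numerator real = 13.4*0.2 + 9.3*(-1.1) = -7.55
Numerator imag = 9.3*0.2 - 13.4*(-1.1) = 16.6
Denominator = 1.25
Re(z) = -7.55/1.25 = -6.0400
Im(z) = 16.6/1.25 = 13.2800

Re(z) = -6.0400, Im(z) = 13.2800


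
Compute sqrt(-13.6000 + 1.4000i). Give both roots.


|z| = sqrt(184.96+1.96) = 13.6719
sqrt((|z|+a)/2) = sqrt((13.6719+(-13.6))/2) = sqrt(0.0359) = 0.1896
sqrt((|z|-a)/2) = sqrt((13.6719-(-13.6))/2) = sqrt(13.6359) = 3.6927

±(0.1896 + 3.6927i) i.e. 0.1896 + 3.6927i and -0.1896 - 3.6927i


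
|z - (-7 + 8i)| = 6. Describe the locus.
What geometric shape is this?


|z - z0| = r is a circle with center z0 and radius r.
Center = (-7, 8), radius = 6

Circle with center (-7, 8) and radius 6


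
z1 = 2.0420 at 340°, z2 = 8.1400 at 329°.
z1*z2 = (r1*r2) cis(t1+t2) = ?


r = 2.0420 * 8.1400 = 16.6219
theta = 340° + 329° = 669° = 309° (mod 360)

16.6219 cis(309°)


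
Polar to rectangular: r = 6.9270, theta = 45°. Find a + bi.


a = 6.9270*cos(45°) = 6.9270*0.7071 = 4.8981
b = 6.9270*sin(45°) = 6.9270*0.7071 = 4.8981

4.8981 + 4.8981i


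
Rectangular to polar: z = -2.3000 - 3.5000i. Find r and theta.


r = sqrt(5.29+12.25) = sqrt(17.54) = 4.1881
theta = atan2(-3.5, -2.3) = -123.3106 degrees

r = 4.1881, theta = -123.3106 degrees


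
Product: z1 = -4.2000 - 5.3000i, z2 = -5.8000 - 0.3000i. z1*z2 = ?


Real = -4.2*(-5.8) - (-5.3)*(-0.3) = 24.36 - 1.59 = 22.77
Imag = -4.2*(-0.3) - (5.8)*(-5.3) = 1.26 + 30.74 = 32

22.7700 + 32.0000i


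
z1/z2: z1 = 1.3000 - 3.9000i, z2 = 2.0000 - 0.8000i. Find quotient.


Conjugate of z2 = 2.0000 + 0.8000i
Numerator: (1.3000 - 3.9000i)(2.0000 + 0.8000i) = 5.7200 - 6.7600i
Denominator: 2^2 + (-0.8)^2 = 4.64
Result = (5.7200 - 6.7600i)/4.64

1.2328 - 1.4569i


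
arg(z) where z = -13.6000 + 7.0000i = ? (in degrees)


Re = -13.6, Im = 7
arg = atan2(7, -13.6) = 152.7649 degrees

arg(z) = 152.7649 degrees


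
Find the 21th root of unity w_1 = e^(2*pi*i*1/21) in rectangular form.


Angle = 360*1/21 = 17.1429°
a = cos(17.1429°) = 0.9556
b = sin(17.1429°) = 0.2948

0.9556 + 0.2948i


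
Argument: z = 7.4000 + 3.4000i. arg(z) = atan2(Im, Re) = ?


Re = 7.4, Im = 3.4
arg = atan2(3.4, 7.4) = 24.6769 degrees

arg(z) = 24.6769 degrees


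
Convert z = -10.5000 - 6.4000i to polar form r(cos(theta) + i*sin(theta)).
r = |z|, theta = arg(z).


r = sqrt(110.25+40.96) = sqrt(151.21) = 12.2967
theta = atan2(-6.4, -10.5) = -148.6367 degrees

r = 12.2967, theta = -148.6367 degrees


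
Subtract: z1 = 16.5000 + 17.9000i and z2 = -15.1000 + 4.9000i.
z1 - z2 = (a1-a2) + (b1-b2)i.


Real: 16.5 + 15.1 = 31.6
Imag: 17.9 - 4.9 = 13

31.6000 + 13.0000i


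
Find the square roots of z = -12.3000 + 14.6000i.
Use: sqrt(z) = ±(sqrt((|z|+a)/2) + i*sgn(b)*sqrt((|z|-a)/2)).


|z| = sqrt(151.29+213.16) = 19.0906
sqrt((|z|+a)/2) = sqrt((19.0906+(-12.3))/2) = sqrt(3.3953) = 1.8426
sqrt((|z|-a)/2) = sqrt((19.0906-(-12.3))/2) = sqrt(15.6953) = 3.9617

±(1.8426 + 3.9617i) i.e. 1.8426 + 3.9617i and -1.8426 - 3.9617i


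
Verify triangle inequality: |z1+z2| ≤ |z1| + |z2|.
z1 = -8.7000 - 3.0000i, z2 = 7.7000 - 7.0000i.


|z1| = sqrt((-8.7)^2 + (-3)^2) = sqrt(84.69) = 9.2027
|z2| = sqrt(7.7^2 + (-7)^2) = sqrt(108.29) = 10.4062
z1+z2 = -1.0000 - 10.0000i
|z1+z2| = sqrt(101) = 10.0499
|z1|+|z2| = 9.2027 + 10.4062 = 19.6089

|z1+z2| = 10.0499 ≤ |z1|+|z2| = 19.6089 (verified)


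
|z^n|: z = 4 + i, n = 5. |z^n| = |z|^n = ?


|z| = sqrt(16+1) = sqrt(17) = 4.1231
|z^5| = |z|^5 = (sqrt(17))^5 = 17^2 * sqrt(17) = 289*sqrt(17)

|z^5| = 289*sqrt(17) ≈ 1191.5775


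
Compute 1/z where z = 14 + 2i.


|z|^2 = 196+4 = 200
1/z = (14 - 2i)/200

1/z = 0.0700 - 0.0100i


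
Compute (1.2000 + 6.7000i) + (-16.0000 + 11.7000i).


Real: 1.2 - 16 = -14.8
Imag: 6.7 + 11.7 = 18.4

-14.8000 + 18.4000i


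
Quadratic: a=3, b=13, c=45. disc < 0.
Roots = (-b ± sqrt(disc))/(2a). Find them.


disc = 13^2 - 4*3*45 = 169 - 540 = -371
sqrt(|disc|) = sqrt(371) = 19.2614
Real part = -13/(2*3) = -2.1667
Imag part = 19.2614/(2*3) = 3.2102

-2.1667 ± 3.2102i


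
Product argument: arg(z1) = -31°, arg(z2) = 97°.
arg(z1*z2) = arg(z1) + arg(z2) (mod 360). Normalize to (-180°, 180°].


arg(z1*z2) = -31° + 97° = 66°
Normalized to (-180°, 180°]: 66°

66°


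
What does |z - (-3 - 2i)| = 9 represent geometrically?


|z - z0| = r is a circle with center z0 and radius r.
Center = (-3, -2), radius = 9

Circle with center (-3, -2) and radius 9


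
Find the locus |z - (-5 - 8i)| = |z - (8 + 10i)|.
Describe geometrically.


Equal distances means the locus is the perpendicular bisector of z1 and z2.
Midpoint = ((-5+8)/2, (-8+10)/2) = (1.5000, 1.0000)

Perpendicular bisector through (1.5000, 1.0000)


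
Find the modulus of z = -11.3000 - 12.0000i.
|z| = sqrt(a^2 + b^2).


|z| = sqrt((-11.3)^2 + (-12)^2) = sqrt(127.69 + 144) = sqrt(271.69) = 16.4830

|z| = 16.4830


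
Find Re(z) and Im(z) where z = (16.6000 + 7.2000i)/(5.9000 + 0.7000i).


Multiply by conjugate: (16.6000 + 7.2000i)(5.9000 - 0.7000i) / (5.9^2 + 0.7^2)
Numerator real = 16.6*5.9 + 7.2*0.7 = 102.98
Numerator imag = 7.2*5.9 - 16.6*0.7 = 30.86
Denominator = 35.3
Re(z) = 102.98/35.3 = 2.9173
Im(z) = 30.86/35.3 = 0.8742

Re(z) = 2.9173, Im(z) = 0.8742


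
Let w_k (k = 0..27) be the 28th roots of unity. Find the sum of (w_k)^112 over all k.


The roots are w_k = w^k with w = e^(2*pi*i/28), and (w^k)^112 = (w^112)^k.
So S = 1 + u + u^2 + ... + u^(27) with u = w^112.
112 = 4*28 + 0, so 112 is a multiple of 28 and u = (w^28)^4 = 1.
Every one of the 28 terms equals 1: S = 28

S = 28


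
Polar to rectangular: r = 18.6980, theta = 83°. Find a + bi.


a = 18.6980*cos(83°) = 18.6980*0.12187 = 2.2787
b = 18.6980*sin(83°) = 18.6980*0.992546 = 18.5586

2.2787 + 18.5586i


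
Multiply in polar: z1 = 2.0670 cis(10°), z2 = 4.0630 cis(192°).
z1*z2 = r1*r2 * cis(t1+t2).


r = 2.0670 * 4.0630 = 8.3982
theta = 10° + 192° = 202° = 202° (mod 360)

8.3982 cis(202°)


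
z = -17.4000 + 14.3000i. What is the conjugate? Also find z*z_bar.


z_bar = -17.4000 - 14.3000i
z*z_bar = (-17.4)^2 + 14.3^2 = 302.76 + 204.49 = 507.25

z_bar = -17.4000 - 14.3000i, z*z_bar = 507.25


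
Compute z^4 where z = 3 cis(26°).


r^4 = 3^4 = 81
n*theta = 4*26° = 104° = 104° (mod 360)
a = 81*cos(104°) = -19.5957
b = 81*sin(104°) = 78.5940

81 cis(104°) = -19.5957 + 78.5940i


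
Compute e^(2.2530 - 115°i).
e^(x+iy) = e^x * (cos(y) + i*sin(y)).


e^2.2530 = 9.5162
cos(-115°) = -0.42262
sin(-115°) = -0.90631
Real = 9.5162*(-0.42262) = -4.0217
Imag = 9.5162*(-0.90631) = -8.6246

-4.0217 - 8.6246i


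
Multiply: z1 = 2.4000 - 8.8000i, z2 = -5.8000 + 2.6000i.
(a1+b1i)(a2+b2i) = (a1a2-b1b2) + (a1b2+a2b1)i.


Real = 2.4*(-5.8) - (-8.8)*2.6 = -13.92 - (-22.88) = 8.96
Imag = 2.4*2.6 - (5.8)*(-8.8) = 6.24 + 51.04 = 57.28

8.9600 + 57.2800i


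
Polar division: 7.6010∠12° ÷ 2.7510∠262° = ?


r = 7.6010 / 2.7510 = 2.7630
theta = 12° - 262° = -250° = 110° (mod 360)

2.7630 cis(110°)


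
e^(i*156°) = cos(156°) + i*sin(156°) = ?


cos(156°) = -0.9135
sin(156°) = 0.4067

e^(i*156°) = -0.9135 + 0.4067i


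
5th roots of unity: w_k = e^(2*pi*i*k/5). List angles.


The 5th roots of unity are cis(360k/5°) for k=0..4
Angle step = 360/5 = 72°
Primitive root: cis(72°)
Primitive root = 0.3090 + 0.9511i

5 roots at angles: 0°, 72°, 144°, 216°, 288°


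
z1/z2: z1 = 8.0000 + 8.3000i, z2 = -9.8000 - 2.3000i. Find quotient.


Conjugate of z2 = -9.8000 + 2.3000i
Numerator: (8.0000 + 8.3000i)(-9.8000 + 2.3000i) = -97.4900 - 62.9400i
Denominator: (-9.8)^2 + (-2.3)^2 = 101.33
Result = (-97.4900 - 62.9400i)/101.33

-0.9621 - 0.6211i


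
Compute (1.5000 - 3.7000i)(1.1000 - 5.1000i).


Real = 1.5*1.1 - (-3.7)*(-5.1) = 1.65 - 18.87 = -17.22
Imag = 1.5*(-5.1) + 1.1*(-3.7) = -7.65 - (4.07) = -11.72

-17.2200 - 11.7200i


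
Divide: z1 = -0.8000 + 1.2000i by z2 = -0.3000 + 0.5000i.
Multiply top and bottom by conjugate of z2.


Conjugate of z2 = -0.3000 - 0.5000i
Numerator: (-0.8000 + 1.2000i)(-0.3000 - 0.5000i) = 0.8400 + 0.0400i
Denominator: (-0.3)^2 + 0.5^2 = 0.34
Result = (0.8400 + 0.0400i)/0.34

2.4706 + 0.1176i


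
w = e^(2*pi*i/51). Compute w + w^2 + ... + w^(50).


With w = e^(2*pi*i/51), all 51 of the 51th roots of unity w^0 = 1, w, ..., w^(50) sum to 0: 1 + w + ... + w^(50) = (1 - w^51)/(1 - w) = 0 since w^51 = 1, w ≠ 1.
Removing the root 1: w + w^2 + ... + w^(50) = 0 - 1 = -1

Sum = -1


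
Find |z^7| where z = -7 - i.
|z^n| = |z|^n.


|z| = sqrt(49+1) = sqrt(50) = 7.0711
|z^7| = |z|^7 = (sqrt(50))^7 = 50^3 * sqrt(50) = 125000*sqrt(50)

|z^7| = 125000*sqrt(50) ≈ 883883.4765


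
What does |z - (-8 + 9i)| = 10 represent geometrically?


|z - z0| = r is a circle with center z0 and radius r.
Center = (-8, 9), radius = 10

Circle with center (-8, 9) and radius 10


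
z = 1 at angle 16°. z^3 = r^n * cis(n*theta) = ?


r^3 = 1^3 = 1
n*theta = 3*16° = 48° = 48° (mod 360)
a = 1*cos(48°) = 0.6691
b = 1*sin(48°) = 0.7431

1 cis(48°) = 0.6691 + 0.7431i


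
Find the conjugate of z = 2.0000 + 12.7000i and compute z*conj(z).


z_bar = 2.0000 - 12.7000i
z*z_bar = 2^2 + 12.7^2 = 4 + 161.29 = 165.29

z_bar = 2.0000 - 12.7000i, z*z_bar = 165.29


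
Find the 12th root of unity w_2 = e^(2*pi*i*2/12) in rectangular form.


Angle = 360*2/12 = 60°
a = cos(60°) = 0.5000
b = sin(60°) = 0.8660

0.5000 + 0.8660i


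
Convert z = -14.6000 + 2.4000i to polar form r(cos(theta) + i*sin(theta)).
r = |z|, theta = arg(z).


r = sqrt(213.16+5.76) = sqrt(218.92) = 14.7959
theta = atan2(2.4, -14.6) = 170.6650 degrees

r = 14.7959, theta = 170.6650 degrees


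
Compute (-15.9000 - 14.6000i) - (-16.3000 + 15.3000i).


Real: -15.9 + 16.3 = 0.4
Imag: -14.6 - 15.3 = -29.9

0.4000 - 29.9000i


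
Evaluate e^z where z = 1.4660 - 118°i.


e^1.4660 = 4.3319
cos(-118°) = -0.46947
sin(-118°) = -0.882948
Real = 4.3319*(-0.46947) = -2.0337
Imag = 4.3319*(-0.882948) = -3.8248

-2.0337 - 3.8248i


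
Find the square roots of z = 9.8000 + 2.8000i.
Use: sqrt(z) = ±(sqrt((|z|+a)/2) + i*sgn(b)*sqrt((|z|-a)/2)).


|z| = sqrt(96.04+7.84) = 10.1922
sqrt((|z|+a)/2) = sqrt((10.1922+9.8)/2) = sqrt(9.9961) = 3.1617
sqrt((|z|-a)/2) = sqrt((10.1922-9.8)/2) = sqrt(0.1961) = 0.4428

±(3.1617 + 0.4428i) i.e. 3.1617 + 0.4428i and -3.1617 - 0.4428i


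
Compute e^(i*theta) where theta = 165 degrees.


cos(165°) = -0.9659
sin(165°) = 0.2588

e^(i*165°) = -0.9659 + 0.2588i


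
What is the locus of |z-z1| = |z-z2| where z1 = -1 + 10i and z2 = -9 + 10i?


Equal distances means the locus is the perpendicular bisector of z1 and z2.
Midpoint = ((-1+(-9))/2, (10+10)/2) = (-5.0000, 10.0000)

Perpendicular bisector through (-5.0000, 10.0000)


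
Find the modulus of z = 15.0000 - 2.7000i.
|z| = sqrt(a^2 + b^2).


|z| = sqrt(15^2 + (-2.7)^2) = sqrt(225 + 7.29) = sqrt(232.29) = 15.2411

|z| = 15.2411


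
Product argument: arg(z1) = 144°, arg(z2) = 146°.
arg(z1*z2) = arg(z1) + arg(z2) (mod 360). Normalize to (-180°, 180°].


arg(z1*z2) = 144° + 146° = 290°
Normalized to (-180°, 180°]: -70°

-70°


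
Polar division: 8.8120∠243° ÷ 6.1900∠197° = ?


r = 8.8120 / 6.1900 = 1.4236
theta = 243° - 197° = 46° = 46° (mod 360)

1.4236 cis(46°)


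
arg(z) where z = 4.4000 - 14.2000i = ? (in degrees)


Re = 4.4, Im = -14.2
arg = atan2(-14.2, 4.4) = -72.7839 degrees

arg(z) = -72.7839 degrees


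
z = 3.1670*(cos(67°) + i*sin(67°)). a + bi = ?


a = 3.1670*cos(67°) = 3.1670*0.39073 = 1.2374
b = 3.1670*sin(67°) = 3.1670*0.9205 = 2.9152

1.2374 + 2.9152i


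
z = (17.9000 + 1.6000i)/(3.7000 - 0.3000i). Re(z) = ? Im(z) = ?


Multiply by conjugate: (17.9000 + 1.6000i)(3.7000 + 0.3000i) / (3.7^2 + (-0.3)^2)
Numerator real = 17.9*3.7 + 1.6*(-0.3) = 65.75
Numerator imag = 1.6*3.7 - 17.9*(-0.3) = 11.29
Denominator = 13.78
Re(z) = 65.75/13.78 = 4.7714
Im(z) = 11.29/13.78 = 0.8193

Re(z) = 4.7714, Im(z) = 0.8193


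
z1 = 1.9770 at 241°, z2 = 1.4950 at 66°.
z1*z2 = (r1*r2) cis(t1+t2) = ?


r = 1.9770 * 1.4950 = 2.9556
theta = 241° + 66° = 307° = 307° (mod 360)

2.9556 cis(307°)


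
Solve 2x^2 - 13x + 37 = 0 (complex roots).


disc = (-13)^2 - 4*2*37 = 169 - 296 = -127
sqrt(|disc|) = sqrt(127) = 11.2694
Real part = 13/(2*2) = 3.2500
Imag part = 11.2694/(2*2) = 2.8174

3.2500 ± 2.8174i


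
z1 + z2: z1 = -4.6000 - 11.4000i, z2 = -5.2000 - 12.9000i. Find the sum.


Real: -4.6 - 5.2 = -9.8
Imag: -11.4 - 12.9 = -24.3

-9.8000 - 24.3000i


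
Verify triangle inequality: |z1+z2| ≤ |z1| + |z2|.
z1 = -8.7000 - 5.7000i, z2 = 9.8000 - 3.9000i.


|z1| = sqrt((-8.7)^2 + (-5.7)^2) = sqrt(108.18) = 10.4010
|z2| = sqrt(9.8^2 + (-3.9)^2) = sqrt(111.25) = 10.5475
z1+z2 = 1.1000 - 9.6000i
|z1+z2| = sqrt(93.37) = 9.6628
|z1|+|z2| = 10.4010 + 10.5475 = 20.9485

|z1+z2| = 9.6628 ≤ |z1|+|z2| = 20.9485 (verified)


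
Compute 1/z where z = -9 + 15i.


|z|^2 = 81+225 = 306
1/z = (-9 - 15i)/306

1/z = -0.0294 - 0.0490i


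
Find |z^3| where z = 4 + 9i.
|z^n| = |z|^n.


|z| = sqrt(16+81) = sqrt(97) = 9.8489
|z^3| = |z|^3 = (sqrt(97))^3 = 97*sqrt(97)

|z^3| = 97*sqrt(97) ≈ 955.3392


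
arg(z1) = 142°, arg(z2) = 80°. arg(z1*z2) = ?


arg(z1*z2) = 142° + 80° = 222°
Normalized to (-180°, 180°]: -138°

-138°


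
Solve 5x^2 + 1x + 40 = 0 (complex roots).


disc = 1^2 - 4*5*40 = 1 - 800 = -799
sqrt(|disc|) = sqrt(799) = 28.2666
Real part = -1/(2*5) = -0.1000
Imag part = 28.2666/(2*5) = 2.8267

-0.1000 ± 2.8267i


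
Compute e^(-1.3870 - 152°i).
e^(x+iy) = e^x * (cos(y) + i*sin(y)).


e^-1.3870 = 0.2498
cos(-152°) = -0.88295
sin(-152°) = -0.4695
Real = 0.2498*(-0.88295) = -0.2206
Imag = 0.2498*(-0.4695) = -0.1173

-0.2206 - 0.1173i


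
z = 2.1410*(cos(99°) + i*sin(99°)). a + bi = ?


a = 2.1410*cos(99°) = 2.1410*(-0.1564) = -0.3349
b = 2.1410*sin(99°) = 2.1410*0.98769 = 2.1146

-0.3349 + 2.1146i


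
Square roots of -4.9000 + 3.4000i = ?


|z| = sqrt(24.01+11.56) = 5.9641
sqrt((|z|+a)/2) = sqrt((5.9641+(-4.9))/2) = sqrt(0.5320) = 0.7294
sqrt((|z|-a)/2) = sqrt((5.9641-(-4.9))/2) = sqrt(5.4320) = 2.3307

±(0.7294 + 2.3307i) i.e. 0.7294 + 2.3307i and -0.7294 - 2.3307i


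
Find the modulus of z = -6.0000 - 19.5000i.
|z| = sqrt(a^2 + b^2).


|z| = sqrt((-6)^2 + (-19.5)^2) = sqrt(36 + 380.25) = sqrt(416.25) = 20.4022

|z| = 20.4022


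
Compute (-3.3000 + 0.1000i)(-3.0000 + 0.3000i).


Real = -3.3*(-3) - 0.1*0.3 = 9.9 - 0.03 = 9.87
Imag = -3.3*0.3 - (3)*0.1 = -0.99 - (0.3) = -1.29

9.8700 - 1.2900i


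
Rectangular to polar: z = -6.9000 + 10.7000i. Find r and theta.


r = sqrt(47.61+114.49) = sqrt(162.1) = 12.7318
theta = atan2(10.7, -6.9) = 122.8163 degrees

r = 12.7318, theta = 122.8163 degrees


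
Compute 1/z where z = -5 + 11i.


|z|^2 = 25+121 = 146
1/z = (-5 - 11i)/146

1/z = -0.0342 - 0.0753i


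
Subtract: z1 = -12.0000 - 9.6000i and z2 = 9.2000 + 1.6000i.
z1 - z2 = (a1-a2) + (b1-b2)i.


Real: -12 - 9.2 = -21.2
Imag: -9.6 - 1.6 = -11.2

-21.2000 - 11.2000i


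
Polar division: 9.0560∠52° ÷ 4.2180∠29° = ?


r = 9.0560 / 4.2180 = 2.1470
theta = 52° - 29° = 23° = 23° (mod 360)

2.1470 cis(23°)


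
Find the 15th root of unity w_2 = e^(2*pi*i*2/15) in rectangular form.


Angle = 360*2/15 = 48°
a = cos(48°) = 0.6691
b = sin(48°) = 0.7431

0.6691 + 0.7431i


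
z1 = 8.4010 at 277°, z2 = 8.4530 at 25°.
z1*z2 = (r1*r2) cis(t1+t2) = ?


r = 8.4010 * 8.4530 = 71.0137
theta = 277° + 25° = 302° = 302° (mod 360)

71.0137 cis(302°)


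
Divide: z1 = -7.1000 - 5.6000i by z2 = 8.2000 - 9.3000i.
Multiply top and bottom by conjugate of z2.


Conjugate of z2 = 8.2000 + 9.3000i
Numerator: (-7.1000 - 5.6000i)(8.2000 + 9.3000i) = -6.1400 - 111.9500i
Denominator: 8.2^2 + (-9.3)^2 = 153.73
Result = (-6.1400 - 111.9500i)/153.73

-0.0399 - 0.7282i


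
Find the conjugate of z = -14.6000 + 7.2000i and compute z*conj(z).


z_bar = -14.6000 - 7.2000i
z*z_bar = (-14.6)^2 + 7.2^2 = 213.16 + 51.84 = 265

z_bar = -14.6000 - 7.2000i, z*z_bar = 265


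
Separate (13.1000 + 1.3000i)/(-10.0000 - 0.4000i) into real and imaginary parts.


Multiply by conjugate: (13.1000 + 1.3000i)(-10.0000 + 0.4000i) / ((-10)^2 + (-0.4)^2)
Numerator real = 13.1*(-10) + 1.3*(-0.4) = -131.52
Numerator imag = 1.3*(-10) - 13.1*(-0.4) = -7.76
Denominator = 100.16
Re(z) = -131.52/100.16 = -1.3131
Im(z) = -7.76/100.16 = -0.0775

Re(z) = -1.3131, Im(z) = -0.0775


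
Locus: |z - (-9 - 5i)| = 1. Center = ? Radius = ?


|z - z0| = r is a circle with center z0 and radius r.
Center = (-9, -5), radius = 1

Circle with center (-9, -5) and radius 1


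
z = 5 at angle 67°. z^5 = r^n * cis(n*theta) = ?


r^5 = 5^5 = 3125
n*theta = 5*67° = 335° = 335° (mod 360)
a = 3125*cos(335°) = 2832.2118
b = 3125*sin(335°) = -1320.6821

3125 cis(335°) = 2832.2118 - 1320.6821i


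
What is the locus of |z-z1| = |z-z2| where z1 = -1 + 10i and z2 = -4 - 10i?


Equal distances means the locus is the perpendicular bisector of z1 and z2.
Midpoint = ((-1+(-4))/2, (10+(-10))/2) = (-2.5000, 0)

Perpendicular bisector through (-2.5000, 0)


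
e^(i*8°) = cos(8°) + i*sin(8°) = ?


cos(8°) = 0.9903
sin(8°) = 0.1392

e^(i*8°) = 0.9903 + 0.1392i


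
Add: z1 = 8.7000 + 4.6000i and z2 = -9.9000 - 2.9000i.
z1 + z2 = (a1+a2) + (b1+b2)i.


Real: 8.7 - 9.9 = -1.2
Imag: 4.6 - 2.9 = 1.7

-1.2000 + 1.7000i


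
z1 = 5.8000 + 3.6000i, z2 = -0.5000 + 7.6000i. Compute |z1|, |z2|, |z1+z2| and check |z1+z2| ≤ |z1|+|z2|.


|z1| = sqrt(5.8^2 + 3.6^2) = sqrt(46.6) = 6.8264
|z2| = sqrt((-0.5)^2 + 7.6^2) = sqrt(58.01) = 7.6164
z1+z2 = 5.3000 + 11.2000i
|z1+z2| = sqrt(153.53) = 12.3907
|z1|+|z2| = 6.8264 + 7.6164 = 14.4428

|z1+z2| = 12.3907 ≤ |z1|+|z2| = 14.4428 (verified)
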